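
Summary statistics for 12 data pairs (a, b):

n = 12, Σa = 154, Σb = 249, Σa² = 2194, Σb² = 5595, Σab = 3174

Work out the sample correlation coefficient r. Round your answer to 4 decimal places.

-0.0704

r = (nΣab − ΣaΣb) / √[(nΣa² − (Σa)²)(nΣb² − (Σb)²)]
Numerator: 12×3174 − 154×249 = -258
Denominator: √[(26328 − 23716)(67140 − 62001)] = √[2612 × 5139] = 3663.7505
r = -258 / 3663.7505 ≈ -0.0704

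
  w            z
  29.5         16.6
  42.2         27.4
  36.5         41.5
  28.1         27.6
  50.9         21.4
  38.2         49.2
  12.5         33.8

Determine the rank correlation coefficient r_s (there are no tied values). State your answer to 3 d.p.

-0.179

Rank w: 3, 6, 4, 2, 7, 5, 1
Rank z: 1, 3, 6, 4, 2, 7, 5
d = rank(w) − rank(z): 2, 3, -2, -2, 5, -2, -4; Σd² = 66
ρ = 1 − 6Σd² / [n(n²−1)] = 1 − 6×66 / (7×48) = 1 − 396/336 ≈ -0.179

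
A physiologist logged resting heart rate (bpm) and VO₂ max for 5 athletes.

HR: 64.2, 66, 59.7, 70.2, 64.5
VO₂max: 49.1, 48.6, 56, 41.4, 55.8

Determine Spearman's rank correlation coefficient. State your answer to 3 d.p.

-0.900

Rank HR: 2, 4, 1, 5, 3
Rank VO₂max: 3, 2, 5, 1, 4
d = rank(HR) − rank(VO₂max): -1, 2, -4, 4, -1; Σd² = 38
ρ = 1 − 6Σd² / [n(n²−1)] = 1 − 6×38 / (5×24) = 1 − 228/120 ≈ -0.900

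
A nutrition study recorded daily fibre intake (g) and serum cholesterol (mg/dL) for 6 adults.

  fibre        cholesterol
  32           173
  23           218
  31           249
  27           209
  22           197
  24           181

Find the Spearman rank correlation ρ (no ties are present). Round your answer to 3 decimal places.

Rank fibre: 6, 2, 5, 4, 1, 3
Rank cholesterol: 1, 5, 6, 4, 3, 2
d = rank(fibre) − rank(cholesterol): 5, -3, -1, 0, -2, 1; Σd² = 40
ρ = 1 − 6Σd² / [n(n²−1)] = 1 − 6×40 / (6×35) = 1 − 240/210 ≈ -0.143

-0.143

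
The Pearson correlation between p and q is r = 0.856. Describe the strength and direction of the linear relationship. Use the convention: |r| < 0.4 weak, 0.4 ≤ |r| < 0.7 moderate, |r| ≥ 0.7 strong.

r = 0.856 > 0 so the relationship is positive.
|r| = 0.856, which falls in the strong range.

strong positive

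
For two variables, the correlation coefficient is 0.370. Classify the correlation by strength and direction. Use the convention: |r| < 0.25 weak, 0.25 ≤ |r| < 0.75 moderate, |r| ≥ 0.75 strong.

r = 0.370 > 0 so the relationship is positive.
|r| = 0.370, which falls in the moderate range.

moderate positive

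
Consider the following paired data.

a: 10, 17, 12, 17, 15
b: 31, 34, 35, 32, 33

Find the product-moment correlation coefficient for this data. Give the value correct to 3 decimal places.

n = 5, Σa = 71, Σb = 165, Σa² = 1047, Σb² = 5455, Σab = 2347
nΣab − ΣaΣb = 11735 − 11715 = 20
nΣa² − (Σa)² = 5235 − 5041 = 194; nΣb² − (Σb)² = 27275 − 27225 = 50
r = 20 / √(194 × 50) = 20 / 98.4886 ≈ 0.203

0.203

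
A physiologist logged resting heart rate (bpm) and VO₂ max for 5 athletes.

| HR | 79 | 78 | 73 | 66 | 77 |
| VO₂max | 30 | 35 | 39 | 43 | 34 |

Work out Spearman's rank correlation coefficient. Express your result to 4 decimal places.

Rank HR: 5, 4, 2, 1, 3
Rank VO₂max: 1, 3, 4, 5, 2
d = rank(HR) − rank(VO₂max): 4, 1, -2, -4, 1; Σd² = 38
ρ = 1 − 6Σd² / [n(n²−1)] = 1 − 6×38 / (5×24) = 1 − 228/120 ≈ -0.9000

-0.9000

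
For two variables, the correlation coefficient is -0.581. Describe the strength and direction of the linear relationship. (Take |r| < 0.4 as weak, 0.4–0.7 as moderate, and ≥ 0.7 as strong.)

r = -0.581 < 0 so the relationship is negative.
|r| = 0.581, which falls in the moderate range.

moderate negative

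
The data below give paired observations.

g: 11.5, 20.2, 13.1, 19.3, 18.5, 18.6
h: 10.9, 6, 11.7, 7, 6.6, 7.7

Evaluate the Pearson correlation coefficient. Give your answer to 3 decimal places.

n = 6, Σg = 101.2, Σh = 49.9, Σg² = 1772.6, Σh² = 443.55, Σgh = 800.24
nΣgh − ΣgΣh = 4801.44 − 5049.88 = -248.44
nΣg² − (Σg)² = 10635.6 − 10241.44 = 394.16; nΣh² − (Σh)² = 2661.3 − 2490.01 = 171.29
r = -248.44 / √(394.16 × 171.29) = -248.44 / 259.8378 ≈ -0.956

-0.956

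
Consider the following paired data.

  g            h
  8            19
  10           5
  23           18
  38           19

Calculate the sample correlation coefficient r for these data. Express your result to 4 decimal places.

0.4677

n = 4, Σg = 79, Σh = 61, Σg² = 2137, Σh² = 1071, Σgh = 1338
nΣgh − ΣgΣh = 5352 − 4819 = 533
nΣg² − (Σg)² = 8548 − 6241 = 2307; nΣh² − (Σh)² = 4284 − 3721 = 563
r = 533 / √(2307 × 563) = 533 / 1139.6671 ≈ 0.4677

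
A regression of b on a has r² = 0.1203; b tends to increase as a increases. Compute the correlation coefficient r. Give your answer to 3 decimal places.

0.347

|r| = √0.1203 = 0.347
The association is positive, so r = 0.347.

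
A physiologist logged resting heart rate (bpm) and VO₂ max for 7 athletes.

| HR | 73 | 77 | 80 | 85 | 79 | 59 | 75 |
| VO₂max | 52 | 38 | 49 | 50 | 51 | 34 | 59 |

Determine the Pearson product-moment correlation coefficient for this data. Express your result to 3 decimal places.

n = 7, Σx = 528, Σy = 333, Σx² = 40230, Σy² = 16287, Σxy = 25352
nΣxy − ΣxΣy = 177464 − 175824 = 1640
nΣx² − (Σx)² = 281610 − 278784 = 2826; nΣy² − (Σy)² = 114009 − 110889 = 3120
r = 1640 / √(2826 × 3120) = 1640 / 2969.3636 ≈ 0.552

0.552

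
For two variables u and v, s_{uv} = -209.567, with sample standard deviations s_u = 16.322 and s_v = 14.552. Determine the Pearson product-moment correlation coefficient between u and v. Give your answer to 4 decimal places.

-0.8823

r = Cov(u,v) / (s_u · s_v) = -209.567 / (16.322 × 14.552)
  = -209.567 / 237.5177 ≈ -0.8823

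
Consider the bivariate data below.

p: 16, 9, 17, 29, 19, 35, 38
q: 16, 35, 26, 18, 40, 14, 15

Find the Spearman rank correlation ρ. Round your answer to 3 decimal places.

Rank p: 2, 1, 3, 5, 4, 6, 7
Rank q: 3, 6, 5, 4, 7, 1, 2
d = rank(p) − rank(q): -1, -5, -2, 1, -3, 5, 5; Σd² = 90
ρ = 1 − 6Σd² / [n(n²−1)] = 1 − 6×90 / (7×48) = 1 − 540/336 ≈ -0.607

-0.607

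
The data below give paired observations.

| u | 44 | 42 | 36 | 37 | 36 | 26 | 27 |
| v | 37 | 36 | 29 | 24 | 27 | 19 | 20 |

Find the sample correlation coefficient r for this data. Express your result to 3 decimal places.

0.943

n = 7, Σu = 248, Σv = 192, Σu² = 9066, Σv² = 5572, Σuv = 7078
nΣuv − ΣuΣv = 49546 − 47616 = 1930
nΣu² − (Σu)² = 63462 − 61504 = 1958; nΣv² − (Σv)² = 39004 − 36864 = 2140
r = 1930 / √(1958 × 2140) = 1930 / 2046.9783 ≈ 0.943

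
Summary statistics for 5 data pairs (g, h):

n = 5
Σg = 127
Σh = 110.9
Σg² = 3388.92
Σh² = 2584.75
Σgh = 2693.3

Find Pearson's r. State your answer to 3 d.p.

r = (nΣgh − ΣgΣh) / √[(nΣg² − (Σg)²)(nΣh² − (Σh)²)]
Numerator: 5×2693.3 − 127×110.9 = -617.8
Denominator: √[(16944.6 − 16129)(12923.75 − 12298.81)] = √[815.6 × 624.94] = 713.9335
r = -617.8 / 713.9335 ≈ -0.865

-0.865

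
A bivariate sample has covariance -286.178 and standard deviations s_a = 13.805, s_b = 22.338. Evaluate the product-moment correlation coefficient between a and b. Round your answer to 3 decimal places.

-0.928

r = Cov(a,b) / (s_a · s_b) = -286.178 / (13.805 × 22.338)
  = -286.178 / 308.3761 ≈ -0.928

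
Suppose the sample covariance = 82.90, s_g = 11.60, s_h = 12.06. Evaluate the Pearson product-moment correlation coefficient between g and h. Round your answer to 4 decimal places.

r = Cov(g,h) / (s_g · s_h) = 82.90 / (11.60 × 12.06)
  = 82.90 / 139.8960 ≈ 0.5926

0.5926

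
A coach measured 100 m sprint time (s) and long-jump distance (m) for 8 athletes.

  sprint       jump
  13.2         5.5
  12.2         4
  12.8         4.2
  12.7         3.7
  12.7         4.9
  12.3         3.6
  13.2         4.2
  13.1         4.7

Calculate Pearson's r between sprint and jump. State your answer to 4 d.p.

n = 8, Σx = 102.2, Σy = 34.8, Σx² = 1306.64, Σy² = 154.28, Σxy = 445.67
nΣxy − ΣxΣy = 3565.36 − 3556.56 = 8.8
nΣx² − (Σx)² = 10453.12 − 10444.84 = 8.28; nΣy² − (Σy)² = 1234.24 − 1211.04 = 23.2
r = 8.8 / √(8.28 × 23.2) = 8.8 / 13.8599 ≈ 0.6349

0.6349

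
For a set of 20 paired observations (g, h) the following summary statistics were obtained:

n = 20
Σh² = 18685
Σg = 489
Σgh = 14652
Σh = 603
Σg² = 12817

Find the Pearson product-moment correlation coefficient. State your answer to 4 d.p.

r = (nΣgh − ΣgΣh) / √[(nΣg² − (Σg)²)(nΣh² − (Σh)²)]
Numerator: 20×14652 − 489×603 = -1827
Denominator: √[(256340 − 239121)(373700 − 363609)] = √[17219 × 10091] = 13181.6892
r = -1827 / 13181.6892 ≈ -0.1386

-0.1386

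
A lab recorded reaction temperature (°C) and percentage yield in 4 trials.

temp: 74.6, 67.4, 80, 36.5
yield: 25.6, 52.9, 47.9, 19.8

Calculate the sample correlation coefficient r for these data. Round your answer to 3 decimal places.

n = 4, Σx = 258.5, Σy = 146.2, Σx² = 17840.17, Σy² = 6140.22, Σxy = 10029.92
nΣxy − ΣxΣy = 40119.68 − 37792.7 = 2326.98
nΣx² − (Σx)² = 71360.68 − 66822.25 = 4538.43; nΣy² − (Σy)² = 24560.88 − 21374.44 = 3186.44
r = 2326.98 / √(4538.43 × 3186.44) = 2326.98 / 3802.8193 ≈ 0.612

0.612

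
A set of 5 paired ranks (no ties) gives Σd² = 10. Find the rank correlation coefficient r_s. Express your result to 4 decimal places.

ρ = 1 − 6Σd² / [n(n²−1)] = 1 − 6×10 / (5×24)
  = 1 − 60/120 = 1 − 0.50000 ≈ 0.5000

0.5000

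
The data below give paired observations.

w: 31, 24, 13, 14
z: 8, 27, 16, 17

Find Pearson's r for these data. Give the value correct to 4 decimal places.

-0.2593

n = 4, Σw = 82, Σz = 68, Σw² = 1902, Σz² = 1338, Σwz = 1342
nΣwz − ΣwΣz = 5368 − 5576 = -208
nΣw² − (Σw)² = 7608 − 6724 = 884; nΣz² − (Σz)² = 5352 − 4624 = 728
r = -208 / √(884 × 728) = -208 / 802.2169 ≈ -0.2593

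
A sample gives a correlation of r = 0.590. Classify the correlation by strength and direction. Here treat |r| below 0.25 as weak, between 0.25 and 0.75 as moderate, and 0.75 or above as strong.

r = 0.590 > 0 so the relationship is positive.
|r| = 0.590, which falls in the moderate range.

moderate positive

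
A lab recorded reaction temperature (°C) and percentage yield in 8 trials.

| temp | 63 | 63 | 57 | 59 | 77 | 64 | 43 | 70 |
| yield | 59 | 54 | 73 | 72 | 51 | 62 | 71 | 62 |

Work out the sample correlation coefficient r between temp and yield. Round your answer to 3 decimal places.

-0.744

n = 8, Σx = 496, Σy = 504, Σx² = 31442, Σy² = 32240, Σxy = 30816
nΣxy − ΣxΣy = 246528 − 249984 = -3456
nΣx² − (Σx)² = 251536 − 246016 = 5520; nΣy² − (Σy)² = 257920 − 254016 = 3904
r = -3456 / √(5520 × 3904) = -3456 / 4642.2064 ≈ -0.744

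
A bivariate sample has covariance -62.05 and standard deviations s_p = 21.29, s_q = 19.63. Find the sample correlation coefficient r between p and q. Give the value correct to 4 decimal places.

r = Cov(p,q) / (s_p · s_q) = -62.05 / (21.29 × 19.63)
  = -62.05 / 417.9227 ≈ -0.1485

-0.1485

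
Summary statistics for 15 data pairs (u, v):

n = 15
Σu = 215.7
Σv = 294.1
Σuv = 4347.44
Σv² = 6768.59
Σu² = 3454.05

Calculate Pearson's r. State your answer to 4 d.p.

r = (nΣuv − ΣuΣv) / √[(nΣu² − (Σu)²)(nΣv² − (Σv)²)]
Numerator: 15×4347.44 − 215.7×294.1 = 1774.23
Denominator: √[(51810.75 − 46526.49)(101528.85 − 86494.81)] = √[5284.26 × 15034.04] = 8913.1238
r = 1774.23 / 8913.1238 ≈ 0.1991

0.1991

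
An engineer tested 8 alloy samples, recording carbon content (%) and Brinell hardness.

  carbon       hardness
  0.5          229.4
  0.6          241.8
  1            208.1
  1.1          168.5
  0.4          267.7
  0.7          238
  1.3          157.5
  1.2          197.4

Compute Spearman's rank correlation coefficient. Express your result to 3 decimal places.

-0.905

Rank carbon: 2, 3, 5, 6, 1, 4, 8, 7
Rank hardness: 5, 7, 4, 2, 8, 6, 1, 3
d = rank(carbon) − rank(hardness): -3, -4, 1, 4, -7, -2, 7, 4; Σd² = 160
ρ = 1 − 6Σd² / [n(n²−1)] = 1 − 6×160 / (8×63) = 1 − 960/504 ≈ -0.905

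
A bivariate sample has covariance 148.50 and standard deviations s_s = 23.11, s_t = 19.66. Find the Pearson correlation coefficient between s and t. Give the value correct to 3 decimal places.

r = Cov(s,t) / (s_s · s_t) = 148.50 / (23.11 × 19.66)
  = 148.50 / 454.3426 ≈ 0.327

0.327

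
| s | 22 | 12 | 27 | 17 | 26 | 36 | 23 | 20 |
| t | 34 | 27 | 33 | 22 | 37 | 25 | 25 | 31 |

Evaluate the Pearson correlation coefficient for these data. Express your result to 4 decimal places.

0.1561

n = 8, Σs = 183, Σt = 234, Σs² = 4547, Σt² = 7038, Σst = 5394
nΣst − ΣsΣt = 43152 − 42822 = 330
nΣs² − (Σs)² = 36376 − 33489 = 2887; nΣt² − (Σt)² = 56304 − 54756 = 1548
r = 330 / √(2887 × 1548) = 330 / 2114.0189 ≈ 0.1561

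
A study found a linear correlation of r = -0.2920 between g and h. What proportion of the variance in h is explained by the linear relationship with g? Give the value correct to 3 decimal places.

0.085

r² = (-0.2920)² = 0.085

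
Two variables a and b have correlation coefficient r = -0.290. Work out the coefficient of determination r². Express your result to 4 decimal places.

r² = (-0.290)² = 0.0841

0.0841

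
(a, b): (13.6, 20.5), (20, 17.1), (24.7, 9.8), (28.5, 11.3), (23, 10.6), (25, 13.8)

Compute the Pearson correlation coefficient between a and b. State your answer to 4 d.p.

n = 6, Σa = 134.8, Σb = 83.1, Σa² = 3161.3, Σb² = 1239.19, Σab = 1773.71
nΣab − ΣaΣb = 10642.26 − 11201.88 = -559.62
nΣa² − (Σa)² = 18967.8 − 18171.04 = 796.76; nΣb² − (Σb)² = 7435.14 − 6905.61 = 529.53
r = -559.62 / √(796.76 × 529.53) = -559.62 / 649.5447 ≈ -0.8616

-0.8616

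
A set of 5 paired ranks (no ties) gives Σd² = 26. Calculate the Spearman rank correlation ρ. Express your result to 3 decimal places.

ρ = 1 − 6Σd² / [n(n²−1)] = 1 − 6×26 / (5×24)
  = 1 − 156/120 = 1 − 1.3000 ≈ -0.300

-0.300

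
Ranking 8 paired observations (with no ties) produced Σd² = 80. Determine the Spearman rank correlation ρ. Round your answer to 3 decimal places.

ρ = 1 − 6Σd² / [n(n²−1)] = 1 − 6×80 / (8×63)
  = 1 − 480/504 = 1 − 0.9524 ≈ 0.048

0.048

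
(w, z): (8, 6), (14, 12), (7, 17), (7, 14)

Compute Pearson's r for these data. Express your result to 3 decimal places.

n = 4, Σw = 36, Σz = 49, Σw² = 358, Σz² = 665, Σwz = 433
nΣwz − ΣwΣz = 1732 − 1764 = -32
nΣw² − (Σw)² = 1432 − 1296 = 136; nΣz² − (Σz)² = 2660 − 2401 = 259
r = -32 / √(136 × 259) = -32 / 187.6806 ≈ -0.171

-0.171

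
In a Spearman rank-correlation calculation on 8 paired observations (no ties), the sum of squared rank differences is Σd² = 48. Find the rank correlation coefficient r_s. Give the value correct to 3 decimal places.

0.429

ρ = 1 − 6Σd² / [n(n²−1)] = 1 − 6×48 / (8×63)
  = 1 − 288/504 = 1 − 0.5714 ≈ 0.429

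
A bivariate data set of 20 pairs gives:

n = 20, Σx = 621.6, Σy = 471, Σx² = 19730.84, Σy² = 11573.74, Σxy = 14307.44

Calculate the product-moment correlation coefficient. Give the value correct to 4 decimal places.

r = (nΣxy − ΣxΣy) / √[(nΣx² − (Σx)²)(nΣy² − (Σy)²)]
Numerator: 20×14307.44 − 621.6×471 = -6624.8
Denominator: √[(394616.8 − 386386.56)(231474.8 − 221841)] = √[8230.24 × 9633.8] = 8904.4082
r = -6624.8 / 8904.4082 ≈ -0.7440

-0.7440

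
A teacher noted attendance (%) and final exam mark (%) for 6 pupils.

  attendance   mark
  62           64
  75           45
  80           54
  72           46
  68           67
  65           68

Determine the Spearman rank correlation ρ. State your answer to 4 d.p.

-0.6571

Rank attendance: 1, 5, 6, 4, 3, 2
Rank mark: 4, 1, 3, 2, 5, 6
d = rank(attendance) − rank(mark): -3, 4, 3, 2, -2, -4; Σd² = 58
ρ = 1 − 6Σd² / [n(n²−1)] = 1 − 6×58 / (6×35) = 1 − 348/210 ≈ -0.6571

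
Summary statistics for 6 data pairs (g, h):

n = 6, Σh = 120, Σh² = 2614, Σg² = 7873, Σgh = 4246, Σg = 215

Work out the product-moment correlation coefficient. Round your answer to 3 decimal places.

r = (nΣgh − ΣgΣh) / √[(nΣg² − (Σg)²)(nΣh² − (Σh)²)]
Numerator: 6×4246 − 215×120 = -324
Denominator: √[(47238 − 46225)(15684 − 14400)] = √[1013 × 1284] = 1140.4788
r = -324 / 1140.4788 ≈ -0.284

-0.284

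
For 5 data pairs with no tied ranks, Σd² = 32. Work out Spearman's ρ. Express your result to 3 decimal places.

-0.600

ρ = 1 − 6Σd² / [n(n²−1)] = 1 − 6×32 / (5×24)
  = 1 − 192/120 = 1 − 1.6000 ≈ -0.600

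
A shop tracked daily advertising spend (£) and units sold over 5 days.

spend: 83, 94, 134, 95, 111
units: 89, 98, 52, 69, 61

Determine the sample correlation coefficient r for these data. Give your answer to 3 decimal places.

-0.828

n = 5, Σx = 517, Σy = 369, Σx² = 55027, Σy² = 28711, Σxy = 36893
nΣxy − ΣxΣy = 184465 − 190773 = -6308
nΣx² − (Σx)² = 275135 − 267289 = 7846; nΣy² − (Σy)² = 143555 − 136161 = 7394
r = -6308 / √(7846 × 7394) = -6308 / 7616.6478 ≈ -0.828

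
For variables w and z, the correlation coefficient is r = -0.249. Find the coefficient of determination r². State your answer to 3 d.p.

0.062

r² = (-0.249)² = 0.062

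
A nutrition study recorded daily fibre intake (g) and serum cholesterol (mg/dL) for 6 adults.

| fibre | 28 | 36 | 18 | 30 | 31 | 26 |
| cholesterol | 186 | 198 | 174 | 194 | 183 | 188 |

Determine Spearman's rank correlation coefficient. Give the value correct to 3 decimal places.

0.600

Rank fibre: 3, 6, 1, 4, 5, 2
Rank cholesterol: 3, 6, 1, 5, 2, 4
d = rank(fibre) − rank(cholesterol): 0, 0, 0, -1, 3, -2; Σd² = 14
ρ = 1 − 6Σd² / [n(n²−1)] = 1 − 6×14 / (6×35) = 1 − 84/210 ≈ 0.600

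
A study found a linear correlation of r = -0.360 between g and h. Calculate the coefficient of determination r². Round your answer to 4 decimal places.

r² = (-0.360)² = 0.1296

0.1296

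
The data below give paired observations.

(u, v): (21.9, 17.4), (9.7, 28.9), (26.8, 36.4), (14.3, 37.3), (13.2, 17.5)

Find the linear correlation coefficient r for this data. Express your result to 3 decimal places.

n = 5, Σu = 85.9, Σv = 137.5, Σu² = 1670.67, Σv² = 4160.47, Σuv = 2401.3
nΣuv − ΣuΣv = 12006.5 − 11811.25 = 195.25
nΣu² − (Σu)² = 8353.35 − 7378.81 = 974.54; nΣv² − (Σv)² = 20802.35 − 18906.25 = 1896.1
r = 195.25 / √(974.54 × 1896.1) = 195.25 / 1359.3474 ≈ 0.144

0.144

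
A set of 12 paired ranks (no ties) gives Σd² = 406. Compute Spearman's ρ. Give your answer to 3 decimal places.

ρ = 1 − 6Σd² / [n(n²−1)] = 1 − 6×406 / (12×143)
  = 1 − 2436/1716 = 1 − 1.4196 ≈ -0.420

-0.420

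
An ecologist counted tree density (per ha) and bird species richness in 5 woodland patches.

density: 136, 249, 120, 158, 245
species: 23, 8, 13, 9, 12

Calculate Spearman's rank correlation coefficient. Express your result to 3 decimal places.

-0.800

Rank density: 2, 5, 1, 3, 4
Rank species: 5, 1, 4, 2, 3
d = rank(density) − rank(species): -3, 4, -3, 1, 1; Σd² = 36
ρ = 1 − 6Σd² / [n(n²−1)] = 1 − 6×36 / (5×24) = 1 − 216/120 ≈ -0.800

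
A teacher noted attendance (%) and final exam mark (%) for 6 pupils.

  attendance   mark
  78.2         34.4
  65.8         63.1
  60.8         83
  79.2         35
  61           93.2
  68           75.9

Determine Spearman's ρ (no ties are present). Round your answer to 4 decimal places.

-0.8286

Rank attendance: 5, 3, 1, 6, 2, 4
Rank mark: 1, 3, 5, 2, 6, 4
d = rank(attendance) − rank(mark): 4, 0, -4, 4, -4, 0; Σd² = 64
ρ = 1 − 6Σd² / [n(n²−1)] = 1 − 6×64 / (6×35) = 1 − 384/210 ≈ -0.8286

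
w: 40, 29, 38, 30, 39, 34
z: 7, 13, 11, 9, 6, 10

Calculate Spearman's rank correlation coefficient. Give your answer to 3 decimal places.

-0.714

Rank w: 6, 1, 4, 2, 5, 3
Rank z: 2, 6, 5, 3, 1, 4
d = rank(w) − rank(z): 4, -5, -1, -1, 4, -1; Σd² = 60
ρ = 1 − 6Σd² / [n(n²−1)] = 1 − 6×60 / (6×35) = 1 − 360/210 ≈ -0.714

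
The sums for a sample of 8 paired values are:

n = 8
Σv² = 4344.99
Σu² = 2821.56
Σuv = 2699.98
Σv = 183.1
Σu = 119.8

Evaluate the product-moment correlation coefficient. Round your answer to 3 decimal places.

-0.105

r = (nΣuv − ΣuΣv) / √[(nΣu² − (Σu)²)(nΣv² − (Σv)²)]
Numerator: 8×2699.98 − 119.8×183.1 = -335.54
Denominator: √[(22572.48 − 14352.04)(34759.92 − 33525.61)] = √[8220.44 × 1234.31] = 3185.3683
r = -335.54 / 3185.3683 ≈ -0.105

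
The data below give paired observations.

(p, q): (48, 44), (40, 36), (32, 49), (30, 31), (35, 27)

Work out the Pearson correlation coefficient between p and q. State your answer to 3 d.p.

0.290

n = 5, Σp = 185, Σq = 187, Σp² = 7053, Σq² = 7323, Σpq = 6995
nΣpq − ΣpΣq = 34975 − 34595 = 380
nΣp² − (Σp)² = 35265 − 34225 = 1040; nΣq² − (Σq)² = 36615 − 34969 = 1646
r = 380 / √(1040 × 1646) = 380 / 1308.3730 ≈ 0.290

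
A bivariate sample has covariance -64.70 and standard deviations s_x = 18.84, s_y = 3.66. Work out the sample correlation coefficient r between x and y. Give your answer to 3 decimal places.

r = Cov(x,y) / (s_x · s_y) = -64.70 / (18.84 × 3.66)
  = -64.70 / 68.9544 ≈ -0.938

-0.938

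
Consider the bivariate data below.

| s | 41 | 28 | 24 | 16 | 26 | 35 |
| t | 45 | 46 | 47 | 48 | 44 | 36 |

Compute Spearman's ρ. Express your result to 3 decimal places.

Rank s: 6, 4, 2, 1, 3, 5
Rank t: 3, 4, 5, 6, 2, 1
d = rank(s) − rank(t): 3, 0, -3, -5, 1, 4; Σd² = 60
ρ = 1 − 6Σd² / [n(n²−1)] = 1 − 6×60 / (6×35) = 1 − 360/210 ≈ -0.714

-0.714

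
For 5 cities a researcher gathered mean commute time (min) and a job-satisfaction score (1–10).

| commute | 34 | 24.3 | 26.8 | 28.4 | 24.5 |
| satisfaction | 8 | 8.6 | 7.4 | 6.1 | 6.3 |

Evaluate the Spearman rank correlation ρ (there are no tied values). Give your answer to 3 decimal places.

-0.300

Rank commute: 5, 1, 3, 4, 2
Rank satisfaction: 4, 5, 3, 1, 2
d = rank(commute) − rank(satisfaction): 1, -4, 0, 3, 0; Σd² = 26
ρ = 1 − 6Σd² / [n(n²−1)] = 1 − 6×26 / (5×24) = 1 − 156/120 ≈ -0.300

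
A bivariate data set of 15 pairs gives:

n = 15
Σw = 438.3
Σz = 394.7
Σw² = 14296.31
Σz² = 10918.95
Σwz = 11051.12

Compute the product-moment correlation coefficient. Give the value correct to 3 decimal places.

-0.541

r = (nΣwz − ΣwΣz) / √[(nΣw² − (Σw)²)(nΣz² − (Σz)²)]
Numerator: 15×11051.12 − 438.3×394.7 = -7230.21
Denominator: √[(214444.65 − 192106.89)(163784.25 − 155788.09)] = √[22337.76 × 7996.16] = 13364.7410
r = -7230.21 / 13364.7410 ≈ -0.541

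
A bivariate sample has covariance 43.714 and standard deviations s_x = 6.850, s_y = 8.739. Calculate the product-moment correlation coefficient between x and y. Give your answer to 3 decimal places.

r = Cov(x,y) / (s_x · s_y) = 43.714 / (6.850 × 8.739)
  = 43.714 / 59.8621 ≈ 0.730

0.730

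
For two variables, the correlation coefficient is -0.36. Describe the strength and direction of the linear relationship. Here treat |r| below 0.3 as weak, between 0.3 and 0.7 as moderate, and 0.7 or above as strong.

r = -0.36 < 0 so the relationship is negative.
|r| = 0.36, which falls in the moderate range.

moderate negative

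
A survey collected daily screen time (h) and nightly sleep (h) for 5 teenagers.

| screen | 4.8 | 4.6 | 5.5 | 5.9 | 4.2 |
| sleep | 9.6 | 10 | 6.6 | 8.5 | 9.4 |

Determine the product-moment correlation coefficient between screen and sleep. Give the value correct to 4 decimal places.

n = 5, Σx = 25, Σy = 44.1, Σx² = 126.9, Σy² = 396.33, Σxy = 218.01
nΣxy − ΣxΣy = 1090.05 − 1102.5 = -12.45
nΣx² − (Σx)² = 634.5 − 625 = 9.5; nΣy² − (Σy)² = 1981.65 − 1944.81 = 36.84
r = -12.45 / √(9.5 × 36.84) = -12.45 / 18.7078 ≈ -0.6655

-0.6655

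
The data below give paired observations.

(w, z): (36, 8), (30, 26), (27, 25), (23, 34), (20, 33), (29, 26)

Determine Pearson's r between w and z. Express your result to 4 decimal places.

-0.9204

n = 6, Σw = 165, Σz = 152, Σw² = 4695, Σz² = 4286, Σwz = 3939
nΣwz − ΣwΣz = 23634 − 25080 = -1446
nΣw² − (Σw)² = 28170 − 27225 = 945; nΣz² − (Σz)² = 25716 − 23104 = 2612
r = -1446 / √(945 × 2612) = -1446 / 1571.0952 ≈ -0.9204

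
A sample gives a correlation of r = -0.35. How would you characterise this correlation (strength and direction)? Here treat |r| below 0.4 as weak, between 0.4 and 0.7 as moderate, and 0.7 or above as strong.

weak negative

r = -0.35 < 0 so the relationship is negative.
|r| = 0.35, which falls in the weak range.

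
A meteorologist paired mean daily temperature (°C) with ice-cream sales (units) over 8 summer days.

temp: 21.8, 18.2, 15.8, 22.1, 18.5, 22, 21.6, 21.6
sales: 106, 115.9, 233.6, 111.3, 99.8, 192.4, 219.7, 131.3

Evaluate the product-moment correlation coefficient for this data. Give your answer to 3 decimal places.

-0.230

n = 8, Σx = 161.6, Σy = 1210, Σx² = 3303.9, Σy² = 204111.04, Σxy = 24231.49
nΣxy − ΣxΣy = 193851.92 − 195536 = -1684.08
nΣx² − (Σx)² = 26431.2 − 26114.56 = 316.64; nΣy² − (Σy)² = 1632888.32 − 1464100 = 168788.32
r = -1684.08 / √(316.64 × 168788.32) = -1684.08 / 7310.6179 ≈ -0.230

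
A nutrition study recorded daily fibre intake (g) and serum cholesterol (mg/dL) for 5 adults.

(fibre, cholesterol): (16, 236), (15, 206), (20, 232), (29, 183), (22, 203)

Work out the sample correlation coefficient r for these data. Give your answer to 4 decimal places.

-0.7011

n = 5, Σx = 102, Σy = 1060, Σx² = 2206, Σy² = 226654, Σxy = 21279
nΣxy − ΣxΣy = 106395 − 108120 = -1725
nΣx² − (Σx)² = 11030 − 10404 = 626; nΣy² − (Σy)² = 1133270 − 1123600 = 9670
r = -1725 / √(626 × 9670) = -1725 / 2460.3699 ≈ -0.7011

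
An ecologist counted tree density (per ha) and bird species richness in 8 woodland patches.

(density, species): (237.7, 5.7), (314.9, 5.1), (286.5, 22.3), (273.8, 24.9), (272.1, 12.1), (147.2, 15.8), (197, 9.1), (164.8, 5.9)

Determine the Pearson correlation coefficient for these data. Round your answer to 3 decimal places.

0.201

n = 8, Σx = 1894, Σy = 100.9, Σx² = 474386.28, Σy² = 1689.47, Σxy = 24550.64
nΣxy − ΣxΣy = 196405.12 − 191104.6 = 5300.52
nΣx² − (Σx)² = 3795090.24 − 3587236 = 207854.24; nΣy² − (Σy)² = 13515.76 − 10180.81 = 3334.95
r = 5300.52 / √(207854.24 × 3334.95) = 5300.52 / 26328.3782 ≈ 0.201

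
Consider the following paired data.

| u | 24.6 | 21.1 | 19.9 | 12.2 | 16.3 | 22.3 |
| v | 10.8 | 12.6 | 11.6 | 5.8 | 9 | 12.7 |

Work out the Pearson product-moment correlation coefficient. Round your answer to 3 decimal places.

n = 6, Σu = 116.4, Σv = 62.5, Σu² = 2358.2, Σv² = 685.89, Σuv = 1263.05
nΣuv − ΣuΣv = 7578.3 − 7275 = 303.3
nΣu² − (Σu)² = 14149.2 − 13548.96 = 600.24; nΣv² − (Σv)² = 4115.34 − 3906.25 = 209.09
r = 303.3 / √(600.24 × 209.09) = 303.3 / 354.2657 ≈ 0.856

0.856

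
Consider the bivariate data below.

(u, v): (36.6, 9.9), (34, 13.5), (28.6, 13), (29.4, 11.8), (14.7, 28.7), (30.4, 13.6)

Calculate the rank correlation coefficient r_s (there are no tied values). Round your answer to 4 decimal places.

Rank u: 6, 5, 2, 3, 1, 4
Rank v: 1, 4, 3, 2, 6, 5
d = rank(u) − rank(v): 5, 1, -1, 1, -5, -1; Σd² = 54
ρ = 1 − 6Σd² / [n(n²−1)] = 1 − 6×54 / (6×35) = 1 − 324/210 ≈ -0.5429

-0.5429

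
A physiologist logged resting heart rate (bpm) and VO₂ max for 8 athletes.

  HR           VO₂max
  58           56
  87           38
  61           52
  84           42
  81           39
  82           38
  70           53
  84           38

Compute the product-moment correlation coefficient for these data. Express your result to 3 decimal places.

-0.942

n = 8, Σx = 607, Σy = 356, Σx² = 46951, Σy² = 16266, Σxy = 26431
nΣxy − ΣxΣy = 211448 − 216092 = -4644
nΣx² − (Σx)² = 375608 − 368449 = 7159; nΣy² − (Σy)² = 130128 − 126736 = 3392
r = -4644 / √(7159 × 3392) = -4644 / 4927.8117 ≈ -0.942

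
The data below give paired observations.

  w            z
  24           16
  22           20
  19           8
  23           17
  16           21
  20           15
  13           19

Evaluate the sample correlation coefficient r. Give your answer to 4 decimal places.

-0.1965

n = 7, Σw = 137, Σz = 116, Σw² = 2775, Σz² = 2036, Σwz = 2250
nΣwz − ΣwΣz = 15750 − 15892 = -142
nΣw² − (Σw)² = 19425 − 18769 = 656; nΣz² − (Σz)² = 14252 − 13456 = 796
r = -142 / √(656 × 796) = -142 / 722.6175 ≈ -0.1965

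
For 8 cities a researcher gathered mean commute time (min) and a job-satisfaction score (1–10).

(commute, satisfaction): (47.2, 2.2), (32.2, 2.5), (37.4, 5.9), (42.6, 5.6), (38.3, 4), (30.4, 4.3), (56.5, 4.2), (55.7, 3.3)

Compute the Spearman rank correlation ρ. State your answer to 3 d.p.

Rank commute: 6, 2, 3, 5, 4, 1, 8, 7
Rank satisfaction: 1, 2, 8, 7, 4, 6, 5, 3
d = rank(commute) − rank(satisfaction): 5, 0, -5, -2, 0, -5, 3, 4; Σd² = 104
ρ = 1 − 6Σd² / [n(n²−1)] = 1 − 6×104 / (8×63) = 1 − 624/504 ≈ -0.238

-0.238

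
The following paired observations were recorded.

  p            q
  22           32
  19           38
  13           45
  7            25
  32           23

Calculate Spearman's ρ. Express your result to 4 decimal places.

Rank p: 4, 3, 2, 1, 5
Rank q: 3, 4, 5, 2, 1
d = rank(p) − rank(q): 1, -1, -3, -1, 4; Σd² = 28
ρ = 1 − 6Σd² / [n(n²−1)] = 1 − 6×28 / (5×24) = 1 − 168/120 ≈ -0.4000

-0.4000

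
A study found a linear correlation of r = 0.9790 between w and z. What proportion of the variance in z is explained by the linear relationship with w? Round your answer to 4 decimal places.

0.9584

r² = (0.9790)² = 0.9584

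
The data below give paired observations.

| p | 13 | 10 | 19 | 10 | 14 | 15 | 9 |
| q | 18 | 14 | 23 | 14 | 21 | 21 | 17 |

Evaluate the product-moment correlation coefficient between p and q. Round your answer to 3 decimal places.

n = 7, Σp = 90, Σq = 128, Σp² = 1232, Σq² = 2416, Σpq = 1713
nΣpq − ΣpΣq = 11991 − 11520 = 471
nΣp² − (Σp)² = 8624 − 8100 = 524; nΣq² − (Σq)² = 16912 − 16384 = 528
r = 471 / √(524 × 528) = 471 / 525.9962 ≈ 0.895

0.895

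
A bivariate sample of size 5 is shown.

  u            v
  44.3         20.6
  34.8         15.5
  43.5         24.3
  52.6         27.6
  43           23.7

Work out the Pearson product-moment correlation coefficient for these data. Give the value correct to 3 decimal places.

n = 5, Σu = 218.2, Σv = 111.7, Σu² = 9681.54, Σv² = 2578.55, Σuv = 4979.89
nΣuv − ΣuΣv = 24899.45 − 24372.94 = 526.51
nΣu² − (Σu)² = 48407.7 − 47611.24 = 796.46; nΣv² − (Σv)² = 12892.75 − 12476.89 = 415.86
r = 526.51 / √(796.46 × 415.86) = 526.51 / 575.5136 ≈ 0.915

0.915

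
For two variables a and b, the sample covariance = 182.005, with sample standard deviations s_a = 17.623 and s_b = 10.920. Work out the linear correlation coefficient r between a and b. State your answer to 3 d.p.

r = Cov(a,b) / (s_a · s_b) = 182.005 / (17.623 × 10.920)
  = 182.005 / 192.4432 ≈ 0.946

0.946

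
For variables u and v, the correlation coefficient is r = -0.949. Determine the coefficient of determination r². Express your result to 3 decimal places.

r² = (-0.949)² = 0.901

0.901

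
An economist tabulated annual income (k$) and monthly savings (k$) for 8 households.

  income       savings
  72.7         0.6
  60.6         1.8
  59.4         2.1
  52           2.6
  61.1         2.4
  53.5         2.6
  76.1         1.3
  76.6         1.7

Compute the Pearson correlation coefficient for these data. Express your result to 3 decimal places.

n = 8, Σx = 512, Σy = 15.1, Σx² = 33444.24, Σy² = 31.87, Σxy = 927.53
nΣxy − ΣxΣy = 7420.24 − 7731.2 = -310.96
nΣx² − (Σx)² = 267553.92 − 262144 = 5409.92; nΣy² − (Σy)² = 254.96 − 228.01 = 26.95
r = -310.96 / √(5409.92 × 26.95) = -310.96 / 381.8342 ≈ -0.814

-0.814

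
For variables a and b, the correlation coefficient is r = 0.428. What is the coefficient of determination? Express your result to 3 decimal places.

r² = (0.428)² = 0.183

0.183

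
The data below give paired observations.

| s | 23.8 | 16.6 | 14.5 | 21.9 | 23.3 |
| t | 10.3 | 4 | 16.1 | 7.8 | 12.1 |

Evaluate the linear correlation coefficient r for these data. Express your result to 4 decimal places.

-0.1213

n = 5, Σs = 100.1, Σt = 50.3, Σs² = 2074.75, Σt² = 588.55, Σst = 997.74
nΣst − ΣsΣt = 4988.7 − 5035.03 = -46.33
nΣs² − (Σs)² = 10373.75 − 10020.01 = 353.74; nΣt² − (Σt)² = 2942.75 − 2530.09 = 412.66
r = -46.33 / √(353.74 × 412.66) = -46.33 / 382.0659 ≈ -0.1213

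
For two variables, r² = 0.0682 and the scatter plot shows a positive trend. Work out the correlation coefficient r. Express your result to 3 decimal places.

|r| = √0.0682 = 0.261
The association is positive, so r = 0.261.

0.261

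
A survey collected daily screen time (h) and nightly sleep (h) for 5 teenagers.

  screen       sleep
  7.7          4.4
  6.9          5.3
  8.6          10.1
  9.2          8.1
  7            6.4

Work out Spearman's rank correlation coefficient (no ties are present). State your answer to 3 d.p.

0.600

Rank screen: 3, 1, 4, 5, 2
Rank sleep: 1, 2, 5, 4, 3
d = rank(screen) − rank(sleep): 2, -1, -1, 1, -1; Σd² = 8
ρ = 1 − 6Σd² / [n(n²−1)] = 1 − 6×8 / (5×24) = 1 − 48/120 ≈ 0.600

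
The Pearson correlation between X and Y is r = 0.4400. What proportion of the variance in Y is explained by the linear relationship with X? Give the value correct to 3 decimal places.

0.194

r² = (0.4400)² = 0.194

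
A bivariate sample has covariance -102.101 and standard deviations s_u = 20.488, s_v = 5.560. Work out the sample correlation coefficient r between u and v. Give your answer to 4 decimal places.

r = Cov(u,v) / (s_u · s_v) = -102.101 / (20.488 × 5.560)
  = -102.101 / 113.9133 ≈ -0.8963

-0.8963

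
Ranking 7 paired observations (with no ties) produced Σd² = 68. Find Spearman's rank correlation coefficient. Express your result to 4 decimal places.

-0.2143

ρ = 1 − 6Σd² / [n(n²−1)] = 1 − 6×68 / (7×48)
  = 1 − 408/336 = 1 − 1.21429 ≈ -0.2143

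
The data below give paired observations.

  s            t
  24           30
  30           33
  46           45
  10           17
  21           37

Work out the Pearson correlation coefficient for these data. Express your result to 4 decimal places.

0.8862

n = 5, Σs = 131, Σt = 162, Σs² = 4133, Σt² = 5672, Σst = 4727
nΣst − ΣsΣt = 23635 − 21222 = 2413
nΣs² − (Σs)² = 20665 − 17161 = 3504; nΣt² − (Σt)² = 28360 − 26244 = 2116
r = 2413 / √(3504 × 2116) = 2413 / 2722.9513 ≈ 0.8862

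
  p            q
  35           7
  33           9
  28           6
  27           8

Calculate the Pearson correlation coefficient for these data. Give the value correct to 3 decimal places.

0.234

n = 4, Σp = 123, Σq = 30, Σp² = 3827, Σq² = 230, Σpq = 926
nΣpq − ΣpΣq = 3704 − 3690 = 14
nΣp² − (Σp)² = 15308 − 15129 = 179; nΣq² − (Σq)² = 920 − 900 = 20
r = 14 / √(179 × 20) = 14 / 59.8331 ≈ 0.234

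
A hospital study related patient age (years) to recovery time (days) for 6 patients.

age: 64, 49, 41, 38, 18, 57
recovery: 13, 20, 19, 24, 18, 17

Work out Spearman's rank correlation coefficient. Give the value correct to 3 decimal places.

-0.600

Rank age: 6, 4, 3, 2, 1, 5
Rank recovery: 1, 5, 4, 6, 3, 2
d = rank(age) − rank(recovery): 5, -1, -1, -4, -2, 3; Σd² = 56
ρ = 1 − 6Σd² / [n(n²−1)] = 1 − 6×56 / (6×35) = 1 − 336/210 ≈ -0.600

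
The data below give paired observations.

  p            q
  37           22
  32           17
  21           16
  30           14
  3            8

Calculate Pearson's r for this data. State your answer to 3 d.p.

n = 5, Σp = 123, Σq = 77, Σp² = 3743, Σq² = 1289, Σpq = 2138
nΣpq − ΣpΣq = 10690 − 9471 = 1219
nΣp² − (Σp)² = 18715 − 15129 = 3586; nΣq² − (Σq)² = 6445 − 5929 = 516
r = 1219 / √(3586 × 516) = 1219 / 1360.2853 ≈ 0.896

0.896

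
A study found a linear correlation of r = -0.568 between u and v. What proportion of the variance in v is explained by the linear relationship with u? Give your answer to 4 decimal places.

r² = (-0.568)² = 0.3226

0.3226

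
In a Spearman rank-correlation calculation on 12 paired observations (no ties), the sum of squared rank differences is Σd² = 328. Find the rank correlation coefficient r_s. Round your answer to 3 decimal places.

ρ = 1 − 6Σd² / [n(n²−1)] = 1 − 6×328 / (12×143)
  = 1 − 1968/1716 = 1 − 1.1469 ≈ -0.147

-0.147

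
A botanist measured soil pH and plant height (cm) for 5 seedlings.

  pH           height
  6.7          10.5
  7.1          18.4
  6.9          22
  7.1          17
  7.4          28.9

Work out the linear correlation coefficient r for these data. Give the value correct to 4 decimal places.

0.8332

n = 5, Σx = 35.2, Σy = 96.8, Σx² = 248.08, Σy² = 2057.02, Σxy = 687.35
nΣxy − ΣxΣy = 3436.75 − 3407.36 = 29.39
nΣx² − (Σx)² = 1240.4 − 1239.04 = 1.36; nΣy² − (Σy)² = 10285.1 − 9370.24 = 914.86
r = 29.39 / √(1.36 × 914.86) = 29.39 / 35.2734 ≈ 0.8332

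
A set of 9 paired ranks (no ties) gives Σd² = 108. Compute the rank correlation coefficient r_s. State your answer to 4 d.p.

ρ = 1 − 6Σd² / [n(n²−1)] = 1 − 6×108 / (9×80)
  = 1 − 648/720 = 1 − 0.90000 ≈ 0.1000

0.1000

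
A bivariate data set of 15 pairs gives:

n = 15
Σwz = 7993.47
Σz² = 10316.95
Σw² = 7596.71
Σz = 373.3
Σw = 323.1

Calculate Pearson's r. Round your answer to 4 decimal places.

r = (nΣwz − ΣwΣz) / √[(nΣw² − (Σw)²)(nΣz² − (Σz)²)]
Numerator: 15×7993.47 − 323.1×373.3 = -711.18
Denominator: √[(113950.65 − 104393.61)(154754.25 − 139352.89)] = √[9557.04 × 15401.36] = 12132.2468
r = -711.18 / 12132.2468 ≈ -0.0586

-0.0586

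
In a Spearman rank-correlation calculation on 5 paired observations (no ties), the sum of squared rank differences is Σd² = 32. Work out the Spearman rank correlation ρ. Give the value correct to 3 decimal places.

-0.600

ρ = 1 − 6Σd² / [n(n²−1)] = 1 − 6×32 / (5×24)
  = 1 − 192/120 = 1 − 1.6000 ≈ -0.600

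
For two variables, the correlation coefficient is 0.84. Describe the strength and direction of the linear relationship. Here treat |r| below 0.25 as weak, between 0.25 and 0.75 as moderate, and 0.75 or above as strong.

strong positive

r = 0.84 > 0 so the relationship is positive.
|r| = 0.84, which falls in the strong range.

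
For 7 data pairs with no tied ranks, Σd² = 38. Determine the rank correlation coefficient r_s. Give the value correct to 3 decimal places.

0.321

ρ = 1 − 6Σd² / [n(n²−1)] = 1 − 6×38 / (7×48)
  = 1 − 228/336 = 1 − 0.6786 ≈ 0.321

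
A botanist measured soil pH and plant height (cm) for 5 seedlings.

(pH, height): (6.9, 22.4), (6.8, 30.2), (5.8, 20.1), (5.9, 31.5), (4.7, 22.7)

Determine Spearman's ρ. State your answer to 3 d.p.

Rank pH: 5, 4, 2, 3, 1
Rank height: 2, 4, 1, 5, 3
d = rank(pH) − rank(height): 3, 0, 1, -2, -2; Σd² = 18
ρ = 1 − 6Σd² / [n(n²−1)] = 1 − 6×18 / (5×24) = 1 − 108/120 ≈ 0.100

0.100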